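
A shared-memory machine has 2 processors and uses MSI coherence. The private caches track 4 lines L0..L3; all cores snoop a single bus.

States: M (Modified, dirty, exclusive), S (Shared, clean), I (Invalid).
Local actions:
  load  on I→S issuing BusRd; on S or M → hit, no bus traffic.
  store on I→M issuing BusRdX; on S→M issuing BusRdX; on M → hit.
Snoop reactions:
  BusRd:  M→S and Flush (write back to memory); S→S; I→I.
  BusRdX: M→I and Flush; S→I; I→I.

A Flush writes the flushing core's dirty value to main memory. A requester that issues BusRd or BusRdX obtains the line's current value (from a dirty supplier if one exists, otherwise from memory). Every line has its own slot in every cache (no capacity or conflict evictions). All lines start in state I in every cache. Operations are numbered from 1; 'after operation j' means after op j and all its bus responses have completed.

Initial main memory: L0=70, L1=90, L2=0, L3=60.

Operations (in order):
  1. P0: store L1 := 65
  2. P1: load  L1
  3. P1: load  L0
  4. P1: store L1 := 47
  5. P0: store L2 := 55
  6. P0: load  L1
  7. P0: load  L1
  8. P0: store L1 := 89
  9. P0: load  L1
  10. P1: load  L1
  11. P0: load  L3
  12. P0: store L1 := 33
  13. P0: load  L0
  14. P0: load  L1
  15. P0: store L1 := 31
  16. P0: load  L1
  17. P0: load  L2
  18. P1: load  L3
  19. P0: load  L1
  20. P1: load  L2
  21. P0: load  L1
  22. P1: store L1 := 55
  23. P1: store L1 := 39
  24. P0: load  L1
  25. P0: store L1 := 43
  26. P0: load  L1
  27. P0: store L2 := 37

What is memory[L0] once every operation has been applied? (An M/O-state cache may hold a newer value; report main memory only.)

[1] P0: store L1 := 65 | P0:M(65), P1:I | bus: BusRdX
[2] P1: load  L1 | P0:S(65), P1:S(65) | bus: BusRd,Flush
[3] P1: load  L0 | P0:I, P1:S(70) | bus: BusRd
[4] P1: store L1 := 47 | P0:I, P1:M(47) | bus: BusRdX
[5] P0: store L2 := 55 | P0:M(55), P1:I | bus: BusRdX
[6] P0: load  L1 | P0:S(47), P1:S(47) | bus: BusRd,Flush
[7] P0: load  L1 | P0:S(47), P1:S(47) | bus: none
[8] P0: store L1 := 89 | P0:M(89), P1:I | bus: BusRdX
[9] P0: load  L1 | P0:M(89), P1:I | bus: none
[10] P1: load  L1 | P0:S(89), P1:S(89) | bus: BusRd,Flush
[11] P0: load  L3 | P0:S(60), P1:I | bus: BusRd
[12] P0: store L1 := 33 | P0:M(33), P1:I | bus: BusRdX
[13] P0: load  L0 | P0:S(70), P1:S(70) | bus: BusRd
[14] P0: load  L1 | P0:M(33), P1:I | bus: none
[15] P0: store L1 := 31 | P0:M(31), P1:I | bus: none
[16] P0: load  L1 | P0:M(31), P1:I | bus: none
[17] P0: load  L2 | P0:M(55), P1:I | bus: none
[18] P1: load  L3 | P0:S(60), P1:S(60) | bus: BusRd
[19] P0: load  L1 | P0:M(31), P1:I | bus: none
[20] P1: load  L2 | P0:S(55), P1:S(55) | bus: BusRd,Flush
[21] P0: load  L1 | P0:M(31), P1:I | bus: none
[22] P1: store L1 := 55 | P0:I, P1:M(55) | bus: BusRdX,Flush
[23] P1: store L1 := 39 | P0:I, P1:M(39) | bus: none
[24] P0: load  L1 | P0:S(39), P1:S(39) | bus: BusRd,Flush
[25] P0: store L1 := 43 | P0:M(43), P1:I | bus: BusRdX
[26] P0: load  L1 | P0:M(43), P1:I | bus: none
[27] P0: store L2 := 37 | P0:M(37), P1:I | bus: BusRdX

memory[L0] = 70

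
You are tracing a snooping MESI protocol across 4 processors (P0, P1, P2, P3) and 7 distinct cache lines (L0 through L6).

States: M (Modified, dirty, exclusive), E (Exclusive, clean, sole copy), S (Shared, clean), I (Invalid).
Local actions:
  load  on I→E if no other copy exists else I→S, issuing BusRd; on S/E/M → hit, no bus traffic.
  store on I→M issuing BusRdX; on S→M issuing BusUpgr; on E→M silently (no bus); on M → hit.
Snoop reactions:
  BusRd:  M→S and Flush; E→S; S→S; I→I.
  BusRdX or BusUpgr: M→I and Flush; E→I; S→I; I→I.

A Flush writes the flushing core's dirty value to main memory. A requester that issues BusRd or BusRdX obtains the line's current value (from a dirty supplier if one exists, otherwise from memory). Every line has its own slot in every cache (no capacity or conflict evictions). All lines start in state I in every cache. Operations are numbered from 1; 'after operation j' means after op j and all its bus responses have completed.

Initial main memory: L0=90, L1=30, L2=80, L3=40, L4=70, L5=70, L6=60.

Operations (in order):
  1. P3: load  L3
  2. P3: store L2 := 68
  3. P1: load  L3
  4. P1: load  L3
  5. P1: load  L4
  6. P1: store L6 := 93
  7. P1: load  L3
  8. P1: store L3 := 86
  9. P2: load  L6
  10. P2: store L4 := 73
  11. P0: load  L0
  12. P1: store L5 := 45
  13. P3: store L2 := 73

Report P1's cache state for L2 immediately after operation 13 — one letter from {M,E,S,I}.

[1] P3: load  L3 | P0:I, P1:I, P2:I, P3:E(40) | bus: BusRd
[2] P3: store L2 := 68 | P0:I, P1:I, P2:I, P3:M(68) | bus: BusRdX
[3] P1: load  L3 | P0:I, P1:S(40), P2:I, P3:S(40) | bus: BusRd
[4] P1: load  L3 | P0:I, P1:S(40), P2:I, P3:S(40) | bus: none
[5] P1: load  L4 | P0:I, P1:E(70), P2:I, P3:I | bus: BusRd
[6] P1: store L6 := 93 | P0:I, P1:M(93), P2:I, P3:I | bus: BusRdX
[7] P1: load  L3 | P0:I, P1:S(40), P2:I, P3:S(40) | bus: none
[8] P1: store L3 := 86 | P0:I, P1:M(86), P2:I, P3:I | bus: BusUpgr
[9] P2: load  L6 | P0:I, P1:S(93), P2:S(93), P3:I | bus: BusRd,Flush
[10] P2: store L4 := 73 | P0:I, P1:I, P2:M(73), P3:I | bus: BusRdX
[11] P0: load  L0 | P0:E(90), P1:I, P2:I, P3:I | bus: BusRd
[12] P1: store L5 := 45 | P0:I, P1:M(45), P2:I, P3:I | bus: BusRdX
[13] P3: store L2 := 73 | P0:I, P1:I, P2:I, P3:M(73) | bus: none

state = I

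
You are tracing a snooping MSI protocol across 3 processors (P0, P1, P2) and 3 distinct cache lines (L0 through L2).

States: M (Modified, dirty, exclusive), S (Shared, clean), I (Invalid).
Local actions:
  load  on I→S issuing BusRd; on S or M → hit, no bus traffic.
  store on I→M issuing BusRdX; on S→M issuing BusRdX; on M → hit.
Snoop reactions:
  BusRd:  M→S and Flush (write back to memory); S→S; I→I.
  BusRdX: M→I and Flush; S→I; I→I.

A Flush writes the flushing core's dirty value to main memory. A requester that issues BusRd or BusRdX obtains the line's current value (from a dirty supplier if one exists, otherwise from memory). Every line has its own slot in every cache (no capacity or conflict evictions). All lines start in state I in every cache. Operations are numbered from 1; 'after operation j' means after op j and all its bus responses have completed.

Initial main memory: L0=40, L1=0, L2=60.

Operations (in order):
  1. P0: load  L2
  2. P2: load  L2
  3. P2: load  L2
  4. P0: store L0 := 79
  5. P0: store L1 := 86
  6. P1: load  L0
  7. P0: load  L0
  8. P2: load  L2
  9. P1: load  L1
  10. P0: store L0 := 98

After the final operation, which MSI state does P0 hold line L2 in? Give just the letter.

step 1: P0: load  L2  ⟶  SII  (L2)  txn=BusRd  M[L2]=60
step 2: P2: load  L2  ⟶  SIS  (L2)  txn=BusRd  M[L2]=60
step 3: P2: load  L2  ⟶  SIS  (L2)  txn=∅  M[L2]=60
step 4: P0: store L0 := 79  ⟶  MII  (L0)  txn=BusRdX  M[L0]=40
step 5: P0: store L1 := 86  ⟶  MII  (L1)  txn=BusRdX  M[L1]=0
step 6: P1: load  L0  ⟶  SSI  (L0)  txn=BusRd+Flush  M[L0]=79
step 7: P0: load  L0  ⟶  SSI  (L0)  txn=∅  M[L0]=79
step 8: P2: load  L2  ⟶  SIS  (L2)  txn=∅  M[L2]=60
step 9: P1: load  L1  ⟶  SSI  (L1)  txn=BusRd+Flush  M[L1]=86
step 10: P0: store L0 := 98  ⟶  MII  (L0)  txn=BusRdX  M[L0]=79

state = S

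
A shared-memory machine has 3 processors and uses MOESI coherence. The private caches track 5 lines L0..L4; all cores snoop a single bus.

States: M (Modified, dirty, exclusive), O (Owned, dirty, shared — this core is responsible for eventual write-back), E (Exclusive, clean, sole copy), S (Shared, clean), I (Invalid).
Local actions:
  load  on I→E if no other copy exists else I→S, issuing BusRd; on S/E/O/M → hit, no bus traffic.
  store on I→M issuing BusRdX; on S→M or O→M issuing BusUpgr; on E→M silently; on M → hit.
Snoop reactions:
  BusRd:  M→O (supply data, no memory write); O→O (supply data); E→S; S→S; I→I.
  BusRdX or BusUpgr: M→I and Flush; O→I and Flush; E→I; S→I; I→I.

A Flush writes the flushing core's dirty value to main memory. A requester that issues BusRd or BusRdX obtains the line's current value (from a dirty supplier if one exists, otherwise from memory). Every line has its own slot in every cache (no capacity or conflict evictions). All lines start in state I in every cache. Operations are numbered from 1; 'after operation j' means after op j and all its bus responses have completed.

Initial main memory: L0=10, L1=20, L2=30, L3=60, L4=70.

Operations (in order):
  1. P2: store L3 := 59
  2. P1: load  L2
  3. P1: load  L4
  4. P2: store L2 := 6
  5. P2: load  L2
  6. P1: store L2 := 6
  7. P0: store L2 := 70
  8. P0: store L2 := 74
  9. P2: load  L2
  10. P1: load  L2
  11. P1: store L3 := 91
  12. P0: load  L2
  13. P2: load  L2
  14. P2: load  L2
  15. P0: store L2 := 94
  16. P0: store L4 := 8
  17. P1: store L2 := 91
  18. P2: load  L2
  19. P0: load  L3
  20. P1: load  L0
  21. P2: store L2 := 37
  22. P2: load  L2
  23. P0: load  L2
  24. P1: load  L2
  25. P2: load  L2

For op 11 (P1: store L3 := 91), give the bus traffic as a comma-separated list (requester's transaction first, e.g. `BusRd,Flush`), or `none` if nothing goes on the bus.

bus = BusRdX,Flush

1. P2: store L3 := 59  bus=[BusRdX]  L3: P0=I P1=I P2=M  mem[L3]=60
2. P1: load  L2  bus=[BusRd]  L2: P0=I P1=E P2=I  mem[L2]=30
3. P1: load  L4  bus=[BusRd]  L4: P0=I P1=E P2=I  mem[L4]=70
4. P2: store L2 := 6  bus=[BusRdX]  L2: P0=I P1=I P2=M  mem[L2]=30
5. P2: load  L2  bus=[-]  L2: P0=I P1=I P2=M  mem[L2]=30
6. P1: store L2 := 6  bus=[BusRdX,Flush]  L2: P0=I P1=M P2=I  mem[L2]=6
7. P0: store L2 := 70  bus=[BusRdX,Flush]  L2: P0=M P1=I P2=I  mem[L2]=6
8. P0: store L2 := 74  bus=[-]  L2: P0=M P1=I P2=I  mem[L2]=6
9. P2: load  L2  bus=[BusRd]  L2: P0=O P1=I P2=S  mem[L2]=6
10. P1: load  L2  bus=[BusRd]  L2: P0=O P1=S P2=S  mem[L2]=6
11. P1: store L3 := 91  bus=[BusRdX,Flush]  L3: P0=I P1=M P2=I  mem[L3]=59
12. P0: load  L2  bus=[-]  L2: P0=O P1=S P2=S  mem[L2]=6
13. P2: load  L2  bus=[-]  L2: P0=O P1=S P2=S  mem[L2]=6
14. P2: load  L2  bus=[-]  L2: P0=O P1=S P2=S  mem[L2]=6
15. P0: store L2 := 94  bus=[BusUpgr]  L2: P0=M P1=I P2=I  mem[L2]=6
16. P0: store L4 := 8  bus=[BusRdX]  L4: P0=M P1=I P2=I  mem[L4]=70
17. P1: store L2 := 91  bus=[BusRdX,Flush]  L2: P0=I P1=M P2=I  mem[L2]=94
18. P2: load  L2  bus=[BusRd]  L2: P0=I P1=O P2=S  mem[L2]=94
19. P0: load  L3  bus=[BusRd]  L3: P0=S P1=O P2=I  mem[L3]=59
20. P1: load  L0  bus=[BusRd]  L0: P0=I P1=E P2=I  mem[L0]=10
21. P2: store L2 := 37  bus=[BusUpgr,Flush]  L2: P0=I P1=I P2=M  mem[L2]=91
22. P2: load  L2  bus=[-]  L2: P0=I P1=I P2=M  mem[L2]=91
23. P0: load  L2  bus=[BusRd]  L2: P0=S P1=I P2=O  mem[L2]=91
24. P1: load  L2  bus=[BusRd]  L2: P0=S P1=S P2=O  mem[L2]=91
25. P2: load  L2  bus=[-]  L2: P0=S P1=S P2=O  mem[L2]=91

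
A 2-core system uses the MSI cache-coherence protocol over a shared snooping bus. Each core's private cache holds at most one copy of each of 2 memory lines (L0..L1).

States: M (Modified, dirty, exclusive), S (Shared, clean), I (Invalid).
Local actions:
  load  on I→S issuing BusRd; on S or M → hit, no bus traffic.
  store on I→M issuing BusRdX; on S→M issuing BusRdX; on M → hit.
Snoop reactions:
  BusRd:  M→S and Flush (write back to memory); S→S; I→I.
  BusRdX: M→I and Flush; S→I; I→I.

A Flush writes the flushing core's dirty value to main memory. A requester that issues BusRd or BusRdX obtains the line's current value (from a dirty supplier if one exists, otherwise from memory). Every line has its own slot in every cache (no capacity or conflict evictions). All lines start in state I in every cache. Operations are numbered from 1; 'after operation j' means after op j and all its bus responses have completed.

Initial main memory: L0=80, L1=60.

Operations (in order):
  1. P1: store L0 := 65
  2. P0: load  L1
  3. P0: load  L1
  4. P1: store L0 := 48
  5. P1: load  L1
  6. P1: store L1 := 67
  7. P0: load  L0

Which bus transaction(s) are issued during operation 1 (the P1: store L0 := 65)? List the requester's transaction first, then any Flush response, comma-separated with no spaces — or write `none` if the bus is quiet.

  op1 P1: store L0 := 65 → I/M on L0; bus BusRdX; mem=80
  op2 P0: load  L1 → S/I on L1; bus BusRd; mem=60
  op3 P0: load  L1 → S/I on L1; bus (none); mem=60
  op4 P1: store L0 := 48 → I/M on L0; bus (none); mem=80
  op5 P1: load  L1 → S/S on L1; bus BusRd; mem=60
  op6 P1: store L1 := 67 → I/M on L1; bus BusRdX; mem=60
  op7 P0: load  L0 → S/S on L0; bus BusRd Flush; mem=48

bus = BusRdX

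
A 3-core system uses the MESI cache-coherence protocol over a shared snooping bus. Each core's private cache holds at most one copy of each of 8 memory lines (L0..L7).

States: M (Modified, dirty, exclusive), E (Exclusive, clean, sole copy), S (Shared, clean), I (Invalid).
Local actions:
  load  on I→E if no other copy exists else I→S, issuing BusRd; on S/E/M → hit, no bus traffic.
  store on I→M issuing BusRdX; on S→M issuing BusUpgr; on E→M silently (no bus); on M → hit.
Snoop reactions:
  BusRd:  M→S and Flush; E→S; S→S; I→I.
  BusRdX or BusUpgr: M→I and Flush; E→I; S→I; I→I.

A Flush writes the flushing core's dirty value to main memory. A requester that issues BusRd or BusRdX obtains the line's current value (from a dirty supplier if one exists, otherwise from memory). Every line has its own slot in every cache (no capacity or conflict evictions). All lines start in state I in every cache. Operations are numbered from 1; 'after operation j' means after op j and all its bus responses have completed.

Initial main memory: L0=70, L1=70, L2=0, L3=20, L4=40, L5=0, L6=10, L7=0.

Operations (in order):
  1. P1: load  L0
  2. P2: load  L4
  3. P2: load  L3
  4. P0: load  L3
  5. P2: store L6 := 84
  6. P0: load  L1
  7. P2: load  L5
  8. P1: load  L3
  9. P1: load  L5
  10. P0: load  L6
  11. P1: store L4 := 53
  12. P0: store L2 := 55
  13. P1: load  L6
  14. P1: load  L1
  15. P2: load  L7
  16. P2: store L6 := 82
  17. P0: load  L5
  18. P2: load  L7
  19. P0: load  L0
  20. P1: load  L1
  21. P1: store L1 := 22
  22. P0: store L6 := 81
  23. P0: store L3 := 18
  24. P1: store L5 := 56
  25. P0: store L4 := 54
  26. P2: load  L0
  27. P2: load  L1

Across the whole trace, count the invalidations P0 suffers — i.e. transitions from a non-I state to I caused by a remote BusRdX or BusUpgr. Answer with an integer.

invalidations = 3

  op1 P1: load  L0 → I/E/I on L0; bus BusRd; mem=70
  op2 P2: load  L4 → I/I/E on L4; bus BusRd; mem=40
  op3 P2: load  L3 → I/I/E on L3; bus BusRd; mem=20
  op4 P0: load  L3 → S/I/S on L3; bus BusRd; mem=20
  op5 P2: store L6 := 84 → I/I/M on L6; bus BusRdX; mem=10
  op6 P0: load  L1 → E/I/I on L1; bus BusRd; mem=70
  op7 P2: load  L5 → I/I/E on L5; bus BusRd; mem=0
  op8 P1: load  L3 → S/S/S on L3; bus BusRd; mem=20
  op9 P1: load  L5 → I/S/S on L5; bus BusRd; mem=0
  op10 P0: load  L6 → S/I/S on L6; bus BusRd Flush; mem=84
  op11 P1: store L4 := 53 → I/M/I on L4; bus BusRdX; mem=40
  op12 P0: store L2 := 55 → M/I/I on L2; bus BusRdX; mem=0
  op13 P1: load  L6 → S/S/S on L6; bus BusRd; mem=84
  op14 P1: load  L1 → S/S/I on L1; bus BusRd; mem=70
  op15 P2: load  L7 → I/I/E on L7; bus BusRd; mem=0
  op16 P2: store L6 := 82 → I/I/M on L6; bus BusUpgr; mem=84
  op17 P0: load  L5 → S/S/S on L5; bus BusRd; mem=0
  op18 P2: load  L7 → I/I/E on L7; bus (none); mem=0
  op19 P0: load  L0 → S/S/I on L0; bus BusRd; mem=70
  op20 P1: load  L1 → S/S/I on L1; bus (none); mem=70
  op21 P1: store L1 := 22 → I/M/I on L1; bus BusUpgr; mem=70
  op22 P0: store L6 := 81 → M/I/I on L6; bus BusRdX Flush; mem=82
  op23 P0: store L3 := 18 → M/I/I on L3; bus BusUpgr; mem=20
  op24 P1: store L5 := 56 → I/M/I on L5; bus BusUpgr; mem=0
  op25 P0: store L4 := 54 → M/I/I on L4; bus BusRdX Flush; mem=53
  op26 P2: load  L0 → S/S/S on L0; bus BusRd; mem=70
  op27 P2: load  L1 → I/S/S on L1; bus BusRd Flush; mem=22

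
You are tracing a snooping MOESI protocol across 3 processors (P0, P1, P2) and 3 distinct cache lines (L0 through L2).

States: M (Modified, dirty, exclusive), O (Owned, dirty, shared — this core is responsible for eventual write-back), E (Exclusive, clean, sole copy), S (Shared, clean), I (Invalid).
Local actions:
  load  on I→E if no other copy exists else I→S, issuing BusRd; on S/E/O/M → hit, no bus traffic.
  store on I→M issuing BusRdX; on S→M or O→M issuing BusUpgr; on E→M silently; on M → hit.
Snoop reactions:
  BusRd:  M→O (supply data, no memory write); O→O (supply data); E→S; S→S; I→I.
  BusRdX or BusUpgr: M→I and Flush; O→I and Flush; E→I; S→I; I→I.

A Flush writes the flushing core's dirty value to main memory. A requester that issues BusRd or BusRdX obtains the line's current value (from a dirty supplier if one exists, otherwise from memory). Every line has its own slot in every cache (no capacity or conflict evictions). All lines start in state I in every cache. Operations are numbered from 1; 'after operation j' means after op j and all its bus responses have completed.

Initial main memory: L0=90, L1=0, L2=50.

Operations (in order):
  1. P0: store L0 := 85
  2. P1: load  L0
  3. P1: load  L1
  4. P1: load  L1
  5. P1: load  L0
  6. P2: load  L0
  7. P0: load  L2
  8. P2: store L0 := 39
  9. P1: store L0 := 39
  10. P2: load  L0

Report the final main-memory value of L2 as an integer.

step 1: P0: store L0 := 85  ⟶  MII  (L0)  txn=BusRdX  M[L0]=90
step 2: P1: load  L0  ⟶  OSI  (L0)  txn=BusRd  M[L0]=90
step 3: P1: load  L1  ⟶  IEI  (L1)  txn=BusRd  M[L1]=0
step 4: P1: load  L1  ⟶  IEI  (L1)  txn=∅  M[L1]=0
step 5: P1: load  L0  ⟶  OSI  (L0)  txn=∅  M[L0]=90
step 6: P2: load  L0  ⟶  OSS  (L0)  txn=BusRd  M[L0]=90
step 7: P0: load  L2  ⟶  EII  (L2)  txn=BusRd  M[L2]=50
step 8: P2: store L0 := 39  ⟶  IIM  (L0)  txn=BusUpgr+Flush  M[L0]=85
step 9: P1: store L0 := 39  ⟶  IMI  (L0)  txn=BusRdX+Flush  M[L0]=39
step 10: P2: load  L0  ⟶  IOS  (L0)  txn=BusRd  M[L0]=39

memory[L2] = 50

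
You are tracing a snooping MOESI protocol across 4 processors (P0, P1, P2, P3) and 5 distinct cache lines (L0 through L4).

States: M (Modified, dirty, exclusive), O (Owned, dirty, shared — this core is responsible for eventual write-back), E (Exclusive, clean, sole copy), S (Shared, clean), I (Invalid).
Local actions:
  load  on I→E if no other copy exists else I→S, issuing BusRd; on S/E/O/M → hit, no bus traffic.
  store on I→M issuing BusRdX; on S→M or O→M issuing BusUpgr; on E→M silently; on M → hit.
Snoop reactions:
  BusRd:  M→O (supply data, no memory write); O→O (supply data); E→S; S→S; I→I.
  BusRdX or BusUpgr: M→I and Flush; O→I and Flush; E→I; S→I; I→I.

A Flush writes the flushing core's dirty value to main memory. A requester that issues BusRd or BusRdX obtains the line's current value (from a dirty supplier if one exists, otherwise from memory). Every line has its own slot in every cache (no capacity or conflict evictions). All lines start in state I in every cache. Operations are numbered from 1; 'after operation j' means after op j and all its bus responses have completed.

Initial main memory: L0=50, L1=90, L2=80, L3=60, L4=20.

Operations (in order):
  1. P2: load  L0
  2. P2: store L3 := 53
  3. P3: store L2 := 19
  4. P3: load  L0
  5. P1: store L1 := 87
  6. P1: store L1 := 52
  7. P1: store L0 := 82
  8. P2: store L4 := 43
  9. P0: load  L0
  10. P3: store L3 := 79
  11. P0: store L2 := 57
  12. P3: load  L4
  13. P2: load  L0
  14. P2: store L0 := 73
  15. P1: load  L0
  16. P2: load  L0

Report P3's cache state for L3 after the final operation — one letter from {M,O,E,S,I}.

state = M

  op1 P2: load  L0 → I/I/E/I on L0; bus BusRd; mem=50
  op2 P2: store L3 := 53 → I/I/M/I on L3; bus BusRdX; mem=60
  op3 P3: store L2 := 19 → I/I/I/M on L2; bus BusRdX; mem=80
  op4 P3: load  L0 → I/I/S/S on L0; bus BusRd; mem=50
  op5 P1: store L1 := 87 → I/M/I/I on L1; bus BusRdX; mem=90
  op6 P1: store L1 := 52 → I/M/I/I on L1; bus (none); mem=90
  op7 P1: store L0 := 82 → I/M/I/I on L0; bus BusRdX; mem=50
  op8 P2: store L4 := 43 → I/I/M/I on L4; bus BusRdX; mem=20
  op9 P0: load  L0 → S/O/I/I on L0; bus BusRd; mem=50
  op10 P3: store L3 := 79 → I/I/I/M on L3; bus BusRdX Flush; mem=53
  op11 P0: store L2 := 57 → M/I/I/I on L2; bus BusRdX Flush; mem=19
  op12 P3: load  L4 → I/I/O/S on L4; bus BusRd; mem=20
  op13 P2: load  L0 → S/O/S/I on L0; bus BusRd; mem=50
  op14 P2: store L0 := 73 → I/I/M/I on L0; bus BusUpgr Flush; mem=82
  op15 P1: load  L0 → I/S/O/I on L0; bus BusRd; mem=82
  op16 P2: load  L0 → I/S/O/I on L0; bus (none); mem=82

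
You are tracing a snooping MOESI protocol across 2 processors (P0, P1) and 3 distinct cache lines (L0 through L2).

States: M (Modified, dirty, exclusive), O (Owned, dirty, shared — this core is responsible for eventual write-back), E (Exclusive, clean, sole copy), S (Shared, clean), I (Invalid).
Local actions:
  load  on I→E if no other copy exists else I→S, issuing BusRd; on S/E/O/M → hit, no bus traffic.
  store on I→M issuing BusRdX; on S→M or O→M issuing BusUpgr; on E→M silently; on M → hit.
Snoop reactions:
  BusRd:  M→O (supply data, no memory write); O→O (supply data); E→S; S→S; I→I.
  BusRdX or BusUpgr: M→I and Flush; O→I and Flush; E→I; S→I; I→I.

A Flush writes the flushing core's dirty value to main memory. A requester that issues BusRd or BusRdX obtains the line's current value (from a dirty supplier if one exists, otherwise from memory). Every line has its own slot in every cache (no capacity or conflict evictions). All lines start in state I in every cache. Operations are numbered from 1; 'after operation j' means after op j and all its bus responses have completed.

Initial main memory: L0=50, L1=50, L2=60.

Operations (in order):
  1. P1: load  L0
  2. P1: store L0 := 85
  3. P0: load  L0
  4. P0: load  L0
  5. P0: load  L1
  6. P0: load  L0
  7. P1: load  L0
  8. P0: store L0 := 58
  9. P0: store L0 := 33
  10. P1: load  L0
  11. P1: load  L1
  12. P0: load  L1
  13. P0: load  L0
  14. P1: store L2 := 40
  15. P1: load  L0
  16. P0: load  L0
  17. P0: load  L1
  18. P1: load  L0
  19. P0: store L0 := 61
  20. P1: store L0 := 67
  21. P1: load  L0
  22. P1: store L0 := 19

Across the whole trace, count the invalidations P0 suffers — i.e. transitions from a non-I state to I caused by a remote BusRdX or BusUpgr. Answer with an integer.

step 1: P1: load  L0  ⟶  IE  (L0)  txn=BusRd  M[L0]=50
step 2: P1: store L0 := 85  ⟶  IM  (L0)  txn=∅  M[L0]=50
step 3: P0: load  L0  ⟶  SO  (L0)  txn=BusRd  M[L0]=50
step 4: P0: load  L0  ⟶  SO  (L0)  txn=∅  M[L0]=50
step 5: P0: load  L1  ⟶  EI  (L1)  txn=BusRd  M[L1]=50
step 6: P0: load  L0  ⟶  SO  (L0)  txn=∅  M[L0]=50
step 7: P1: load  L0  ⟶  SO  (L0)  txn=∅  M[L0]=50
step 8: P0: store L0 := 58  ⟶  MI  (L0)  txn=BusUpgr+Flush  M[L0]=85
step 9: P0: store L0 := 33  ⟶  MI  (L0)  txn=∅  M[L0]=85
step 10: P1: load  L0  ⟶  OS  (L0)  txn=BusRd  M[L0]=85
step 11: P1: load  L1  ⟶  SS  (L1)  txn=BusRd  M[L1]=50
step 12: P0: load  L1  ⟶  SS  (L1)  txn=∅  M[L1]=50
step 13: P0: load  L0  ⟶  OS  (L0)  txn=∅  M[L0]=85
step 14: P1: store L2 := 40  ⟶  IM  (L2)  txn=BusRdX  M[L2]=60
step 15: P1: load  L0  ⟶  OS  (L0)  txn=∅  M[L0]=85
step 16: P0: load  L0  ⟶  OS  (L0)  txn=∅  M[L0]=85
step 17: P0: load  L1  ⟶  SS  (L1)  txn=∅  M[L1]=50
step 18: P1: load  L0  ⟶  OS  (L0)  txn=∅  M[L0]=85
step 19: P0: store L0 := 61  ⟶  MI  (L0)  txn=BusUpgr  M[L0]=85
step 20: P1: store L0 := 67  ⟶  IM  (L0)  txn=BusRdX+Flush  M[L0]=61
step 21: P1: load  L0  ⟶  IM  (L0)  txn=∅  M[L0]=61
step 22: P1: store L0 := 19  ⟶  IM  (L0)  txn=∅  M[L0]=61

invalidations = 1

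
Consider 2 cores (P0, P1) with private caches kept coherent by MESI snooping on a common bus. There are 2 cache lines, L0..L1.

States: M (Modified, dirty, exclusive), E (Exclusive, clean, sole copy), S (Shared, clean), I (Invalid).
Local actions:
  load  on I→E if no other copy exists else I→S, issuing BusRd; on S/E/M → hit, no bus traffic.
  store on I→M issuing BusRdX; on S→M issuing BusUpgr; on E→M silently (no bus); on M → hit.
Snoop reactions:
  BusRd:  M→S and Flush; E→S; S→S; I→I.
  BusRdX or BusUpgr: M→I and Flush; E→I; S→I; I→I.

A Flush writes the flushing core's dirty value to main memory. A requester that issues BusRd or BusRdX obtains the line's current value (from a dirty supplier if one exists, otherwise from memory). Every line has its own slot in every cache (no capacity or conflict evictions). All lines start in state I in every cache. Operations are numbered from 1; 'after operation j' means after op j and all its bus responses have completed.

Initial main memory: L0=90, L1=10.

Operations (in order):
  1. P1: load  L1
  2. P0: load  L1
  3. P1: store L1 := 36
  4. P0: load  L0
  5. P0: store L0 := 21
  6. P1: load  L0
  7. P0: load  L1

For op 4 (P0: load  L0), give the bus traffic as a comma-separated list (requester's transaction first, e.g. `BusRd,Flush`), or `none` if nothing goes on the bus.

bus = BusRd

  op1 P1: load  L1 → I/E on L1; bus BusRd; mem=10
  op2 P0: load  L1 → S/S on L1; bus BusRd; mem=10
  op3 P1: store L1 := 36 → I/M on L1; bus BusUpgr; mem=10
  op4 P0: load  L0 → E/I on L0; bus BusRd; mem=90
  op5 P0: store L0 := 21 → M/I on L0; bus (none); mem=90
  op6 P1: load  L0 → S/S on L0; bus BusRd Flush; mem=21
  op7 P0: load  L1 → S/S on L1; bus BusRd Flush; mem=36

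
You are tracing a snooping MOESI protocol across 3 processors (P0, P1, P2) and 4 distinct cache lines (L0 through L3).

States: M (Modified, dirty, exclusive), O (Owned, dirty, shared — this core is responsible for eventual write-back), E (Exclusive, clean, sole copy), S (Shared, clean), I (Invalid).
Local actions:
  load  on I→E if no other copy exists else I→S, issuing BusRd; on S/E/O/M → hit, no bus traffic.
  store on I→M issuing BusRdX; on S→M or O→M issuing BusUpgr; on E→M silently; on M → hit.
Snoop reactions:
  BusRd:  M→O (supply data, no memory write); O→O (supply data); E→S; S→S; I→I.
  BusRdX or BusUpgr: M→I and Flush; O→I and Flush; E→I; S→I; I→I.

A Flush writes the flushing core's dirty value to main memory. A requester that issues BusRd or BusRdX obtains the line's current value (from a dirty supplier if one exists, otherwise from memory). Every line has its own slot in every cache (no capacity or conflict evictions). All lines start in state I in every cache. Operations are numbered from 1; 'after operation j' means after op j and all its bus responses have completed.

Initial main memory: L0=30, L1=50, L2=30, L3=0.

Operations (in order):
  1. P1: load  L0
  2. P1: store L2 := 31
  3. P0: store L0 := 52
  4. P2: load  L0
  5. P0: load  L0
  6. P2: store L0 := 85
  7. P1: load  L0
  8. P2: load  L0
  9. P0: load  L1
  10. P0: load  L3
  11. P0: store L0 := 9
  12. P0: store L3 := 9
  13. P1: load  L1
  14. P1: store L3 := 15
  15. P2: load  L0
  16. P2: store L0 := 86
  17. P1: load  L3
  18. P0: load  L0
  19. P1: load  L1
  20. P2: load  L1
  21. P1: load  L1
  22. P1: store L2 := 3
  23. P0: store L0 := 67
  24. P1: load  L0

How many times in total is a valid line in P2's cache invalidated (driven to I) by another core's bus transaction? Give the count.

invalidations = 2

step 1: P1: load  L0  ⟶  IEI  (L0)  txn=BusRd  M[L0]=30
step 2: P1: store L2 := 31  ⟶  IMI  (L2)  txn=BusRdX  M[L2]=30
step 3: P0: store L0 := 52  ⟶  MII  (L0)  txn=BusRdX  M[L0]=30
step 4: P2: load  L0  ⟶  OIS  (L0)  txn=BusRd  M[L0]=30
step 5: P0: load  L0  ⟶  OIS  (L0)  txn=∅  M[L0]=30
step 6: P2: store L0 := 85  ⟶  IIM  (L0)  txn=BusUpgr+Flush  M[L0]=52
step 7: P1: load  L0  ⟶  ISO  (L0)  txn=BusRd  M[L0]=52
step 8: P2: load  L0  ⟶  ISO  (L0)  txn=∅  M[L0]=52
step 9: P0: load  L1  ⟶  EII  (L1)  txn=BusRd  M[L1]=50
step 10: P0: load  L3  ⟶  EII  (L3)  txn=BusRd  M[L3]=0
step 11: P0: store L0 := 9  ⟶  MII  (L0)  txn=BusRdX+Flush  M[L0]=85
step 12: P0: store L3 := 9  ⟶  MII  (L3)  txn=∅  M[L3]=0
step 13: P1: load  L1  ⟶  SSI  (L1)  txn=BusRd  M[L1]=50
step 14: P1: store L3 := 15  ⟶  IMI  (L3)  txn=BusRdX+Flush  M[L3]=9
step 15: P2: load  L0  ⟶  OIS  (L0)  txn=BusRd  M[L0]=85
step 16: P2: store L0 := 86  ⟶  IIM  (L0)  txn=BusUpgr+Flush  M[L0]=9
step 17: P1: load  L3  ⟶  IMI  (L3)  txn=∅  M[L3]=9
step 18: P0: load  L0  ⟶  SIO  (L0)  txn=BusRd  M[L0]=9
step 19: P1: load  L1  ⟶  SSI  (L1)  txn=∅  M[L1]=50
step 20: P2: load  L1  ⟶  SSS  (L1)  txn=BusRd  M[L1]=50
step 21: P1: load  L1  ⟶  SSS  (L1)  txn=∅  M[L1]=50
step 22: P1: store L2 := 3  ⟶  IMI  (L2)  txn=∅  M[L2]=30
step 23: P0: store L0 := 67  ⟶  MII  (L0)  txn=BusUpgr+Flush  M[L0]=86
step 24: P1: load  L0  ⟶  OSI  (L0)  txn=BusRd  M[L0]=86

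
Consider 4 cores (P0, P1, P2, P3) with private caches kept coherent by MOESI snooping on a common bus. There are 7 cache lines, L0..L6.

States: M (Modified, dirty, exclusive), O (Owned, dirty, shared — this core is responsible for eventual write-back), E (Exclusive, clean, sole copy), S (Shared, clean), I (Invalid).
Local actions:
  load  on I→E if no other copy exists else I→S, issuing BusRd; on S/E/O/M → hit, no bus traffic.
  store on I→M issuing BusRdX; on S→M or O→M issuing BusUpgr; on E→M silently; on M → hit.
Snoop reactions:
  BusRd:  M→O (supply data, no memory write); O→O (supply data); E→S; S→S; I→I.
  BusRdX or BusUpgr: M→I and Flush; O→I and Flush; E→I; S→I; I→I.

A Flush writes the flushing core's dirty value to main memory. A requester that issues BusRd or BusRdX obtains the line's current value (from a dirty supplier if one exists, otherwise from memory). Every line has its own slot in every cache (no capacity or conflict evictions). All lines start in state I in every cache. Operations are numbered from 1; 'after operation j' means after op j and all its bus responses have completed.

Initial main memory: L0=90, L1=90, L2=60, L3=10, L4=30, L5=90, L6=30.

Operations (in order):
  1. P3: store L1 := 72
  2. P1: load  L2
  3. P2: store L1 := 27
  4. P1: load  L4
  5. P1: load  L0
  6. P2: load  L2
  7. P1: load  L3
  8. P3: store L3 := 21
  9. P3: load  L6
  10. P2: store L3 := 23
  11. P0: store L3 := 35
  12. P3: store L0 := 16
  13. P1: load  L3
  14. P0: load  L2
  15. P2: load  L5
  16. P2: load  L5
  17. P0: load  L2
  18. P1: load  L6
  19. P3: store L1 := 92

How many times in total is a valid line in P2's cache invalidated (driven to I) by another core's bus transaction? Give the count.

invalidations = 2

  op1 P3: store L1 := 72 → I/I/I/M on L1; bus BusRdX; mem=90
  op2 P1: load  L2 → I/E/I/I on L2; bus BusRd; mem=60
  op3 P2: store L1 := 27 → I/I/M/I on L1; bus BusRdX Flush; mem=72
  op4 P1: load  L4 → I/E/I/I on L4; bus BusRd; mem=30
  op5 P1: load  L0 → I/E/I/I on L0; bus BusRd; mem=90
  op6 P2: load  L2 → I/S/S/I on L2; bus BusRd; mem=60
  op7 P1: load  L3 → I/E/I/I on L3; bus BusRd; mem=10
  op8 P3: store L3 := 21 → I/I/I/M on L3; bus BusRdX; mem=10
  op9 P3: load  L6 → I/I/I/E on L6; bus BusRd; mem=30
  op10 P2: store L3 := 23 → I/I/M/I on L3; bus BusRdX Flush; mem=21
  op11 P0: store L3 := 35 → M/I/I/I on L3; bus BusRdX Flush; mem=23
  op12 P3: store L0 := 16 → I/I/I/M on L0; bus BusRdX; mem=90
  op13 P1: load  L3 → O/S/I/I on L3; bus BusRd; mem=23
  op14 P0: load  L2 → S/S/S/I on L2; bus BusRd; mem=60
  op15 P2: load  L5 → I/I/E/I on L5; bus BusRd; mem=90
  op16 P2: load  L5 → I/I/E/I on L5; bus (none); mem=90
  op17 P0: load  L2 → S/S/S/I on L2; bus (none); mem=60
  op18 P1: load  L6 → I/S/I/S on L6; bus BusRd; mem=30
  op19 P3: store L1 := 92 → I/I/I/M on L1; bus BusRdX Flush; mem=27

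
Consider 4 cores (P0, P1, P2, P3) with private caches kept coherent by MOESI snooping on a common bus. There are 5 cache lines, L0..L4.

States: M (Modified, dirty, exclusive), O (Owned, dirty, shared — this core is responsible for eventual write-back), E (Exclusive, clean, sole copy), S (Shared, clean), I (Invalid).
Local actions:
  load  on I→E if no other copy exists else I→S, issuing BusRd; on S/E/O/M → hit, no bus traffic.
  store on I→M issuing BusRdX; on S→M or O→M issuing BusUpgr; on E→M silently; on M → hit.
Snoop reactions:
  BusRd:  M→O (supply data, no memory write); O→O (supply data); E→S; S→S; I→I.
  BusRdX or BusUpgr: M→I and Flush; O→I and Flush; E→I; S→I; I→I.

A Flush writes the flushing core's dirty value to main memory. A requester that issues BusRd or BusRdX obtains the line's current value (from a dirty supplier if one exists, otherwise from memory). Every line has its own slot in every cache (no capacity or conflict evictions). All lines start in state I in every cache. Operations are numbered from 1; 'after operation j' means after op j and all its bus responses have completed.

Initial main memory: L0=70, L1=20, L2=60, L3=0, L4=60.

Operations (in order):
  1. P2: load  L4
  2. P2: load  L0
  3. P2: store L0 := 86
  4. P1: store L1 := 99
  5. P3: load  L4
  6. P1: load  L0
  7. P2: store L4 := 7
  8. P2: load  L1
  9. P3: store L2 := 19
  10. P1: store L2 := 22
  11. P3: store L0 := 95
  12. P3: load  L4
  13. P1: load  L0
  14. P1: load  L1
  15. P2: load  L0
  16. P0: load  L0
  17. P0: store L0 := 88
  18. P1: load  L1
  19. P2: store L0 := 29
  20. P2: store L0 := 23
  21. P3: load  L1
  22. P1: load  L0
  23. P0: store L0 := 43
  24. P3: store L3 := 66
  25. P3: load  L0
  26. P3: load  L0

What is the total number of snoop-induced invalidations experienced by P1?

  op1 P2: load  L4 → I/I/E/I on L4; bus BusRd; mem=60
  op2 P2: load  L0 → I/I/E/I on L0; bus BusRd; mem=70
  op3 P2: store L0 := 86 → I/I/M/I on L0; bus (none); mem=70
  op4 P1: store L1 := 99 → I/M/I/I on L1; bus BusRdX; mem=20
  op5 P3: load  L4 → I/I/S/S on L4; bus BusRd; mem=60
  op6 P1: load  L0 → I/S/O/I on L0; bus BusRd; mem=70
  op7 P2: store L4 := 7 → I/I/M/I on L4; bus BusUpgr; mem=60
  op8 P2: load  L1 → I/O/S/I on L1; bus BusRd; mem=20
  op9 P3: store L2 := 19 → I/I/I/M on L2; bus BusRdX; mem=60
  op10 P1: store L2 := 22 → I/M/I/I on L2; bus BusRdX Flush; mem=19
  op11 P3: store L0 := 95 → I/I/I/M on L0; bus BusRdX Flush; mem=86
  op12 P3: load  L4 → I/I/O/S on L4; bus BusRd; mem=60
  op13 P1: load  L0 → I/S/I/O on L0; bus BusRd; mem=86
  op14 P1: load  L1 → I/O/S/I on L1; bus (none); mem=20
  op15 P2: load  L0 → I/S/S/O on L0; bus BusRd; mem=86
  op16 P0: load  L0 → S/S/S/O on L0; bus BusRd; mem=86
  op17 P0: store L0 := 88 → M/I/I/I on L0; bus BusUpgr Flush; mem=95
  op18 P1: load  L1 → I/O/S/I on L1; bus (none); mem=20
  op19 P2: store L0 := 29 → I/I/M/I on L0; bus BusRdX Flush; mem=88
  op20 P2: store L0 := 23 → I/I/M/I on L0; bus (none); mem=88
  op21 P3: load  L1 → I/O/S/S on L1; bus BusRd; mem=20
  op22 P1: load  L0 → I/S/O/I on L0; bus BusRd; mem=88
  op23 P0: store L0 := 43 → M/I/I/I on L0; bus BusRdX Flush; mem=23
  op24 P3: store L3 := 66 → I/I/I/M on L3; bus BusRdX; mem=0
  op25 P3: load  L0 → O/I/I/S on L0; bus BusRd; mem=23
  op26 P3: load  L0 → O/I/I/S on L0; bus (none); mem=23

invalidations = 3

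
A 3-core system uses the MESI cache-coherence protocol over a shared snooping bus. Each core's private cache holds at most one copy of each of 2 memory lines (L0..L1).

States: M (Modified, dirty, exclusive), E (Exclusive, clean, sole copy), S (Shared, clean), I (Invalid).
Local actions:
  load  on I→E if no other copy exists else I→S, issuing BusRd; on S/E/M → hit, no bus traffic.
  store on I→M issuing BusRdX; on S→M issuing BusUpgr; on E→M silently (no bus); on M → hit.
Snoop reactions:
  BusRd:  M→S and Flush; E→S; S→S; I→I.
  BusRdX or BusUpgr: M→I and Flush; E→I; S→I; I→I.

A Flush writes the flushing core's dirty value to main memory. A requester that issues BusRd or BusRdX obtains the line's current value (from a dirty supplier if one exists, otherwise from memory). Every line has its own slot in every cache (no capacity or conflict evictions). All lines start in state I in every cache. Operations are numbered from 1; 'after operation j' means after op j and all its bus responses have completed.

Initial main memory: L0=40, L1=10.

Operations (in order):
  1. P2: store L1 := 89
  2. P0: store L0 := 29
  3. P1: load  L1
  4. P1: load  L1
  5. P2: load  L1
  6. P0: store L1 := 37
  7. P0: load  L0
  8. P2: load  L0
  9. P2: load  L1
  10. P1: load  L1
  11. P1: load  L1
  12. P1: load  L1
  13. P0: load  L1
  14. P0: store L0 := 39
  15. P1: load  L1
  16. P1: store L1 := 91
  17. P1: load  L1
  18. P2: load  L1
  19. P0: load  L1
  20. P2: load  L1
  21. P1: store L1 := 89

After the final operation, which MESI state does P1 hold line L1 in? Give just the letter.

1. P2: store L1 := 89  bus=[BusRdX]  L1: P0=I P1=I P2=M  mem[L1]=10
2. P0: store L0 := 29  bus=[BusRdX]  L0: P0=M P1=I P2=I  mem[L0]=40
3. P1: load  L1  bus=[BusRd,Flush]  L1: P0=I P1=S P2=S  mem[L1]=89
4. P1: load  L1  bus=[-]  L1: P0=I P1=S P2=S  mem[L1]=89
5. P2: load  L1  bus=[-]  L1: P0=I P1=S P2=S  mem[L1]=89
6. P0: store L1 := 37  bus=[BusRdX]  L1: P0=M P1=I P2=I  mem[L1]=89
7. P0: load  L0  bus=[-]  L0: P0=M P1=I P2=I  mem[L0]=40
8. P2: load  L0  bus=[BusRd,Flush]  L0: P0=S P1=I P2=S  mem[L0]=29
9. P2: load  L1  bus=[BusRd,Flush]  L1: P0=S P1=I P2=S  mem[L1]=37
10. P1: load  L1  bus=[BusRd]  L1: P0=S P1=S P2=S  mem[L1]=37
11. P1: load  L1  bus=[-]  L1: P0=S P1=S P2=S  mem[L1]=37
12. P1: load  L1  bus=[-]  L1: P0=S P1=S P2=S  mem[L1]=37
13. P0: load  L1  bus=[-]  L1: P0=S P1=S P2=S  mem[L1]=37
14. P0: store L0 := 39  bus=[BusUpgr]  L0: P0=M P1=I P2=I  mem[L0]=29
15. P1: load  L1  bus=[-]  L1: P0=S P1=S P2=S  mem[L1]=37
16. P1: store L1 := 91  bus=[BusUpgr]  L1: P0=I P1=M P2=I  mem[L1]=37
17. P1: load  L1  bus=[-]  L1: P0=I P1=M P2=I  mem[L1]=37
18. P2: load  L1  bus=[BusRd,Flush]  L1: P0=I P1=S P2=S  mem[L1]=91
19. P0: load  L1  bus=[BusRd]  L1: P0=S P1=S P2=S  mem[L1]=91
20. P2: load  L1  bus=[-]  L1: P0=S P1=S P2=S  mem[L1]=91
21. P1: store L1 := 89  bus=[BusUpgr]  L1: P0=I P1=M P2=I  mem[L1]=91

state = M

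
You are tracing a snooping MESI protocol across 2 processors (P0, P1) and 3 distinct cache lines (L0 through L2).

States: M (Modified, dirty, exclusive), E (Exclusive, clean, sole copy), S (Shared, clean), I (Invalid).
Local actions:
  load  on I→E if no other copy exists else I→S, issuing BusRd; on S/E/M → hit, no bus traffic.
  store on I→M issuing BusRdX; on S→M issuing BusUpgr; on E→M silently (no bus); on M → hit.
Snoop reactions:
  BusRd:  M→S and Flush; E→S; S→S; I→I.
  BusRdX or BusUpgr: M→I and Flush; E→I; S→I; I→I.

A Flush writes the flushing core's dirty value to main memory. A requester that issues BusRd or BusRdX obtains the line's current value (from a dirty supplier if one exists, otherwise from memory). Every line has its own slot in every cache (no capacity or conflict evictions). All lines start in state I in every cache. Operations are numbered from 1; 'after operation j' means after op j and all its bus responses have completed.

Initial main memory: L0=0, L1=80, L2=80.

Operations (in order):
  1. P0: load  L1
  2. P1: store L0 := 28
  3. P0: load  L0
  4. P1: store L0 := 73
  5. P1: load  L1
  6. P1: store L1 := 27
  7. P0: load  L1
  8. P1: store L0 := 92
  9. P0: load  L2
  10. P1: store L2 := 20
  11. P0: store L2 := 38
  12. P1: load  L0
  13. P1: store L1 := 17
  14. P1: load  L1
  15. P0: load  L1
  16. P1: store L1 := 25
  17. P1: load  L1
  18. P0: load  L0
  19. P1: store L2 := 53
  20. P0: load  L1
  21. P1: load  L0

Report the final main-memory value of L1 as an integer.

1. P0: load  L1  bus=[BusRd]  L1: P0=E P1=I  mem[L1]=80
2. P1: store L0 := 28  bus=[BusRdX]  L0: P0=I P1=M  mem[L0]=0
3. P0: load  L0  bus=[BusRd,Flush]  L0: P0=S P1=S  mem[L0]=28
4. P1: store L0 := 73  bus=[BusUpgr]  L0: P0=I P1=M  mem[L0]=28
5. P1: load  L1  bus=[BusRd]  L1: P0=S P1=S  mem[L1]=80
6. P1: store L1 := 27  bus=[BusUpgr]  L1: P0=I P1=M  mem[L1]=80
7. P0: load  L1  bus=[BusRd,Flush]  L1: P0=S P1=S  mem[L1]=27
8. P1: store L0 := 92  bus=[-]  L0: P0=I P1=M  mem[L0]=28
9. P0: load  L2  bus=[BusRd]  L2: P0=E P1=I  mem[L2]=80
10. P1: store L2 := 20  bus=[BusRdX]  L2: P0=I P1=M  mem[L2]=80
11. P0: store L2 := 38  bus=[BusRdX,Flush]  L2: P0=M P1=I  mem[L2]=20
12. P1: load  L0  bus=[-]  L0: P0=I P1=M  mem[L0]=28
13. P1: store L1 := 17  bus=[BusUpgr]  L1: P0=I P1=M  mem[L1]=27
14. P1: load  L1  bus=[-]  L1: P0=I P1=M  mem[L1]=27
15. P0: load  L1  bus=[BusRd,Flush]  L1: P0=S P1=S  mem[L1]=17
16. P1: store L1 := 25  bus=[BusUpgr]  L1: P0=I P1=M  mem[L1]=17
17. P1: load  L1  bus=[-]  L1: P0=I P1=M  mem[L1]=17
18. P0: load  L0  bus=[BusRd,Flush]  L0: P0=S P1=S  mem[L0]=92
19. P1: store L2 := 53  bus=[BusRdX,Flush]  L2: P0=I P1=M  mem[L2]=38
20. P0: load  L1  bus=[BusRd,Flush]  L1: P0=S P1=S  mem[L1]=25
21. P1: load  L0  bus=[-]  L0: P0=S P1=S  mem[L0]=92

memory[L1] = 25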